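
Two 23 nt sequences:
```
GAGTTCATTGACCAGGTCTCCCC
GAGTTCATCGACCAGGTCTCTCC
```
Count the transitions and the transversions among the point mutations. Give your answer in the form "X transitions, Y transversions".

Transitions (purine↔purine or pyrimidine↔pyrimidine): 9 T→C, 21 C→T.
Transversions (purine↔pyrimidine): none.

2 transitions, 0 transversions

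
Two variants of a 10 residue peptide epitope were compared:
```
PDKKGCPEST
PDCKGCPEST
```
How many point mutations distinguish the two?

Mismatches (1-based): position 3: K→C.

1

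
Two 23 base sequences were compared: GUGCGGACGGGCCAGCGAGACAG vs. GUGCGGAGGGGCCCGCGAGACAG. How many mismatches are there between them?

The sequences differ at sites 8, 14 (1-based) — 2 in total.

2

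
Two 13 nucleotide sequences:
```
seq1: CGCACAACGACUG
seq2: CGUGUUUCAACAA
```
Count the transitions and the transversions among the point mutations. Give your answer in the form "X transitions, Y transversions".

Transitions (purine↔purine or pyrimidine↔pyrimidine): 3 C→U, 4 A→G, 5 C→U, 9 G→A, 13 G→A.
Transversions (purine↔pyrimidine): 6 A→U, 7 A→U, 12 U→A.

5 transitions, 3 transversions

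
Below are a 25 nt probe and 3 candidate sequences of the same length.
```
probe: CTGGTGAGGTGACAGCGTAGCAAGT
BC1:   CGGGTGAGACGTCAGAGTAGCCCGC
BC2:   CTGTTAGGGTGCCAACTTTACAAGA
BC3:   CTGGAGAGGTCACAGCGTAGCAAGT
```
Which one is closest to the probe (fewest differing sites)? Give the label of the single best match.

BC3

BC1 differs at 8 sites; BC2 differs at 9 sites; BC3 differs at 2 sites. The closest is BC3.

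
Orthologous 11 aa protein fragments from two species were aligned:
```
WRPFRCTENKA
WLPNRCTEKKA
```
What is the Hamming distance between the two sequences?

Comparing position by position, 3 positions differ: 2 (R/L), 4 (F/N), 9 (N/K).

3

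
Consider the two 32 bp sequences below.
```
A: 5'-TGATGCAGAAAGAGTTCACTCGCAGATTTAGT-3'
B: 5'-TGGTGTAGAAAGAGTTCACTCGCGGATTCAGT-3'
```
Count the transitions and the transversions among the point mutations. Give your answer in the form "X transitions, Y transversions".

4 transitions, 0 transversions

Transitions (purine↔purine or pyrimidine↔pyrimidine): 3 A→G, 6 C→T, 24 A→G, 29 T→C.
Transversions (purine↔pyrimidine): none.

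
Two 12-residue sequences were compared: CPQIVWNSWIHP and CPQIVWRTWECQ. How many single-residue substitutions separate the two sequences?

Mismatches (1-based): residue 7: N→R; residue 8: S→T; residue 10: I→E; residue 11: H→C; residue 12: P→Q.

5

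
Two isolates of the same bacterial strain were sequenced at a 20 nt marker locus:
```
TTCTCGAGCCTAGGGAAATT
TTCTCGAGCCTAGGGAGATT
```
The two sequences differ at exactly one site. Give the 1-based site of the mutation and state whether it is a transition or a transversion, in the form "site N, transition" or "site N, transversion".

site 17, transition

The sequences differ only at site 17: A→G (purine→purine), a transition.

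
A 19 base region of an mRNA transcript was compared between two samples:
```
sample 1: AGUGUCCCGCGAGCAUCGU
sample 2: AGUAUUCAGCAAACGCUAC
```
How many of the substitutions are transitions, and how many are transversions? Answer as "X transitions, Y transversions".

9 transitions, 1 transversion

Mismatches (1-based):
base 4: G→A (purine→purine, transition)
base 6: C→U (pyrimidine→pyrimidine, transition)
base 8: C→A (pyrimidine→purine, transversion)
base 11: G→A (purine→purine, transition)
base 13: G→A (purine→purine, transition)
base 15: A→G (purine→purine, transition)
base 16: U→C (pyrimidine→pyrimidine, transition)
base 17: C→U (pyrimidine→pyrimidine, transition)
base 18: G→A (purine→purine, transition)
base 19: U→C (pyrimidine→pyrimidine, transition)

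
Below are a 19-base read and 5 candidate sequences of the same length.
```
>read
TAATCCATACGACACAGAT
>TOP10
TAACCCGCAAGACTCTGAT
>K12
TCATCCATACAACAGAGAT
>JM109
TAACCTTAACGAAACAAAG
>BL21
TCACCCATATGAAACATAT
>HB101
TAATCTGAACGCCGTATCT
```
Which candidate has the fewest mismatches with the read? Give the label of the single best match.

TOP10 differs at 6 sites; K12 differs at 3 sites; JM109 differs at 7 sites; BL21 differs at 5 sites; HB101 differs at 8 sites. The closest is K12.

K12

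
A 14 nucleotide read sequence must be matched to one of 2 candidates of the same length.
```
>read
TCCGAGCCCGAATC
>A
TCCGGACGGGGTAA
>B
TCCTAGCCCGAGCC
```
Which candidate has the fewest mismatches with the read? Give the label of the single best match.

A differs at 8 bases; B differs at 3 bases. The closest is B.

B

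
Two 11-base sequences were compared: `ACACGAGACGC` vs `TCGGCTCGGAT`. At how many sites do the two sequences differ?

Comparing position by position, 10 sites differ: 1 (A/T), 3 (A/G), 4 (C/G), 5 (G/C), 6 (A/T), 7 (G/C), 8 (A/G), 9 (C/G), 10 (G/A), 11 (C/T).

10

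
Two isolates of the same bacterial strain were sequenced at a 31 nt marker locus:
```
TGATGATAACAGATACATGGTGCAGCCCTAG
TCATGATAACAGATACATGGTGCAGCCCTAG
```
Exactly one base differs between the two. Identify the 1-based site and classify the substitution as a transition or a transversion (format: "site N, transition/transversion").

Site 2 changes G→C. G is a purine and C is a pyrimidine, so this is a transversion.

site 2, transversion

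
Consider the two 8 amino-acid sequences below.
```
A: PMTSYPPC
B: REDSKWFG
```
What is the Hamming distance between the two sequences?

Mismatches (1-based): position 1: P→R; position 2: M→E; position 3: T→D; position 5: Y→K; position 6: P→W; position 7: P→F; position 8: C→G.

7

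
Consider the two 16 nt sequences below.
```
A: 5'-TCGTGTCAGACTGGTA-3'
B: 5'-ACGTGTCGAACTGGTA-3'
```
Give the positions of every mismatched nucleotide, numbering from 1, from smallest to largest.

Differences at position 1 (T→A), position 8 (A→G), position 9 (G→A).

1, 8, 9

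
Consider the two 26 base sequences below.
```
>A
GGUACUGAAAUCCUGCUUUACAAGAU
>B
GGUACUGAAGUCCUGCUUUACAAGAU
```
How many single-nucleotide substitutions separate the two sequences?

1

The sequences differ at bases 10 (1-based) — 1 in total.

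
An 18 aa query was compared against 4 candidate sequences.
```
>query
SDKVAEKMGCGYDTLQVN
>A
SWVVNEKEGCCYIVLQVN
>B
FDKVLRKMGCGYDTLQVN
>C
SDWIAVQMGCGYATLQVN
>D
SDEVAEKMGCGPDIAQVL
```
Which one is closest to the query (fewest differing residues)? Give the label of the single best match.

A differs at 7 residues; B differs at 3 residues; C differs at 5 residues; D differs at 5 residues. The closest is B.

B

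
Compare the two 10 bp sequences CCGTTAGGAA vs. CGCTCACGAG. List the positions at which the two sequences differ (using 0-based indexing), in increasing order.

1, 2, 4, 6, 9

Differences at position 1 (C→G), position 2 (G→C), position 4 (T→C), position 6 (G→C), position 9 (A→G).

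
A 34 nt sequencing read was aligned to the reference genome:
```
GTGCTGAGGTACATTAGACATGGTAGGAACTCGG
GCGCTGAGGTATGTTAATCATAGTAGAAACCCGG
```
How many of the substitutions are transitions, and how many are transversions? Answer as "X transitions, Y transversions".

7 transitions, 1 transversion

Mismatches (1-based):
base 2: T→C (pyrimidine→pyrimidine, transition)
base 12: C→T (pyrimidine→pyrimidine, transition)
base 13: A→G (purine→purine, transition)
base 17: G→A (purine→purine, transition)
base 18: A→T (purine→pyrimidine, transversion)
base 22: G→A (purine→purine, transition)
base 27: G→A (purine→purine, transition)
base 31: T→C (pyrimidine→pyrimidine, transition)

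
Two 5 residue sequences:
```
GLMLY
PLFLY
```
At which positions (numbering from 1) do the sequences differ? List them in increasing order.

1, 3

Scanning 1-based: 1: G/P; 3: M/F.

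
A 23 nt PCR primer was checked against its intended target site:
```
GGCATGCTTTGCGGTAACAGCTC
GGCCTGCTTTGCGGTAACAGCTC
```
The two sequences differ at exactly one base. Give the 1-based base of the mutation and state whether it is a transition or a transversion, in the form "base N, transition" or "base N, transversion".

base 4, transversion

Base 4 changes A→C. A is a purine and C is a pyrimidine, so this is a transversion.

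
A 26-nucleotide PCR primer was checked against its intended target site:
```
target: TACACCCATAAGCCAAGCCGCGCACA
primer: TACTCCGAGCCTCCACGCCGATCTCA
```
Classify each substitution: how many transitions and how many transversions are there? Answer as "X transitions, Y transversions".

0 transitions, 10 transversions

Transitions (purine↔purine or pyrimidine↔pyrimidine): none.
Transversions (purine↔pyrimidine): 4 A→T, 7 C→G, 9 T→G, 10 A→C, 11 A→C, 12 G→T, 16 A→C, 21 C→A, 22 G→T, 24 A→T.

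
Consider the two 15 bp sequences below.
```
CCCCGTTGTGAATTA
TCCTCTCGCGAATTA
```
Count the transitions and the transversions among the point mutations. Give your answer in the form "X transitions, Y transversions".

4 transitions, 1 transversion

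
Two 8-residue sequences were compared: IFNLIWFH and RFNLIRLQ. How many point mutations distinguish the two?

4

Mismatches (1-based): position 1: I→R; position 6: W→R; position 7: F→L; position 8: H→Q.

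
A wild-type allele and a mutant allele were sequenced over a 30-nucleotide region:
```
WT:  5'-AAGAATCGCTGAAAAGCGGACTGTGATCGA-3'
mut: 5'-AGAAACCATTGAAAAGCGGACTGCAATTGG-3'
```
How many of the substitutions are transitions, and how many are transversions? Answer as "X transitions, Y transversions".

9 transitions, 0 transversions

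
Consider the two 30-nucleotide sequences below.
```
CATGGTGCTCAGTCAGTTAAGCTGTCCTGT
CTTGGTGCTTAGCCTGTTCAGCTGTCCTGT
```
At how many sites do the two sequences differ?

Mismatches (1-based): site 2: A→T; site 10: C→T; site 13: T→C; site 15: A→T; site 19: A→C.

5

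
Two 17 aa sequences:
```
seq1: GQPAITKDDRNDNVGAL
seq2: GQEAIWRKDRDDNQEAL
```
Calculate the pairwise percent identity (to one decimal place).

58.8%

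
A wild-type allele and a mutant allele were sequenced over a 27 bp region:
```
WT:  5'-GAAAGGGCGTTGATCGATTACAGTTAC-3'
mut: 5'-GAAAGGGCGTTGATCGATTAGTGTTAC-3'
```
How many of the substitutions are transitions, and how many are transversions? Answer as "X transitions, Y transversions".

0 transitions, 2 transversions

Transitions (purine↔purine or pyrimidine↔pyrimidine): none.
Transversions (purine↔pyrimidine): 21 C→G, 22 A→T.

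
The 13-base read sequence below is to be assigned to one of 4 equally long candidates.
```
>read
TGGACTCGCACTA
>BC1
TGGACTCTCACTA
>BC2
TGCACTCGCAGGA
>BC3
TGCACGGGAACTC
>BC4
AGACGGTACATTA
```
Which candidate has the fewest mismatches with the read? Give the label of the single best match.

BC1

BC1 differs at 1 position; BC2 differs at 3 positions; BC3 differs at 5 positions; BC4 differs at 8 positions. The closest is BC1.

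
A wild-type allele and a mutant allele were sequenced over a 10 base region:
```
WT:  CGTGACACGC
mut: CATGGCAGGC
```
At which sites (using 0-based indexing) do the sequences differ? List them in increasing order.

1, 4, 7

Differences at site 1 (G→A), site 4 (A→G), site 7 (C→G).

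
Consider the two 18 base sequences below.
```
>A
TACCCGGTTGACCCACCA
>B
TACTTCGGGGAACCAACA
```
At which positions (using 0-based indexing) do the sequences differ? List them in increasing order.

3, 4, 5, 7, 8, 11, 15

Scanning 0-based: 3: C/T; 4: C/T; 5: G/C; 7: T/G; 8: T/G; 11: C/A; 15: C/A.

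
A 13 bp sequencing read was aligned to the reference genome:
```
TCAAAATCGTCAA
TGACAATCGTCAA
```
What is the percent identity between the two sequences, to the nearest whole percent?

2 positions differ (2, 4), so 11 of 13 match: 11/13 = 84.62%.

85%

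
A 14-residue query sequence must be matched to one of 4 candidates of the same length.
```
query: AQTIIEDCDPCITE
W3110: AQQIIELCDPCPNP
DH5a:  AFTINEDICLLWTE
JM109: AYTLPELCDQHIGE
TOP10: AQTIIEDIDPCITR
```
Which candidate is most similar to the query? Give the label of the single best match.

TOP10

Hamming distances to query — W3110: 5; DH5a: 7; JM109: 7; TOP10: 2.
Smallest is TOP10 with 2 mismatches.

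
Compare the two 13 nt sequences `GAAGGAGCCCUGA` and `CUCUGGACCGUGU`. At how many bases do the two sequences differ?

Comparing position by position, 8 bases differ: 1 (G/C), 2 (A/U), 3 (A/C), 4 (G/U), 6 (A/G), 7 (G/A), 10 (C/G), 13 (A/U).

8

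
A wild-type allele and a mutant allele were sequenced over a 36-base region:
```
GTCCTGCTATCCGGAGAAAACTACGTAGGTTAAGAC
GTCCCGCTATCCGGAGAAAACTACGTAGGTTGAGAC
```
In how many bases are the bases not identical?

Comparing position by position, 2 bases differ: 5 (T/C), 32 (A/G).

2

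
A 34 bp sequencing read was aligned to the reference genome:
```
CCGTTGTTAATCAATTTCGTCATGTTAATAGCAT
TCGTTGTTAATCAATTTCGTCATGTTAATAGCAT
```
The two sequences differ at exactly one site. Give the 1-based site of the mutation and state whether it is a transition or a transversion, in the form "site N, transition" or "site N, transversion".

The sequences differ only at site 1: C→T (pyrimidine→pyrimidine), a transition.

site 1, transition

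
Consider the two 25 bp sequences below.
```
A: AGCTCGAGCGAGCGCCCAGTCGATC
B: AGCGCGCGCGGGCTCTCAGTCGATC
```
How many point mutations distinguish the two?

5

Mismatches (1-based): base 4: T→G; base 7: A→C; base 11: A→G; base 14: G→T; base 16: C→T.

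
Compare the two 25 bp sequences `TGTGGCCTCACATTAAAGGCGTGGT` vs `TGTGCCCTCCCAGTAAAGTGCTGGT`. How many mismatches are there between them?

6

Mismatches (1-based): site 5: G→C; site 10: A→C; site 13: T→G; site 19: G→T; site 20: C→G; site 21: G→C.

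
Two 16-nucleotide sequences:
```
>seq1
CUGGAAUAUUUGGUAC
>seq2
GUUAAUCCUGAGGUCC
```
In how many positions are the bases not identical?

9

The sequences differ at positions 1, 3, 4, 6, 7, 8, 10, 11, 15 (1-based) — 9 in total.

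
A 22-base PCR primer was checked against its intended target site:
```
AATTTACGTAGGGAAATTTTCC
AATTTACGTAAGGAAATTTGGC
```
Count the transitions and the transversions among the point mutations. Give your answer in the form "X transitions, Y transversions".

1 transition, 2 transversions

Transitions (purine↔purine or pyrimidine↔pyrimidine): 11 G→A.
Transversions (purine↔pyrimidine): 20 T→G, 21 C→G.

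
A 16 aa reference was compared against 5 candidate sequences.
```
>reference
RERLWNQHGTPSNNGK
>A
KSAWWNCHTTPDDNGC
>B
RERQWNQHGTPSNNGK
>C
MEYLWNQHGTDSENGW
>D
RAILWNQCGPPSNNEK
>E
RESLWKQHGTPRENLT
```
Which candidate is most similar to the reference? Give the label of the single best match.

B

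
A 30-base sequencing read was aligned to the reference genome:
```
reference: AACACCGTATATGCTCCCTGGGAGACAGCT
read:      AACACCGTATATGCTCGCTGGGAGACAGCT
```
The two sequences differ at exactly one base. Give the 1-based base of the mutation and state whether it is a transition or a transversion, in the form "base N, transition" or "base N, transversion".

The sequences differ only at base 17: C→G (pyrimidine→purine), a transversion.

base 17, transversion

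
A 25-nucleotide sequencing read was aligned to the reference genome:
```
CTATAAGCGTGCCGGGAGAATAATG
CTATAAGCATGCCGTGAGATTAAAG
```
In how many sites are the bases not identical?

4

Comparing position by position, 4 sites differ: 9 (G/A), 15 (G/T), 20 (A/T), 24 (T/A).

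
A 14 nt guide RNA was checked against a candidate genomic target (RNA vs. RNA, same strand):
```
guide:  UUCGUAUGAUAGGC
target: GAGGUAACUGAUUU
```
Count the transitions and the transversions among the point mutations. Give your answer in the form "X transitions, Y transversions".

1 transition, 9 transversions

Mismatches (1-based):
base 1: U→G (pyrimidine→purine, transversion)
base 2: U→A (pyrimidine→purine, transversion)
base 3: C→G (pyrimidine→purine, transversion)
base 7: U→A (pyrimidine→purine, transversion)
base 8: G→C (purine→pyrimidine, transversion)
base 9: A→U (purine→pyrimidine, transversion)
base 10: U→G (pyrimidine→purine, transversion)
base 12: G→U (purine→pyrimidine, transversion)
base 13: G→U (purine→pyrimidine, transversion)
base 14: C→U (pyrimidine→pyrimidine, transition)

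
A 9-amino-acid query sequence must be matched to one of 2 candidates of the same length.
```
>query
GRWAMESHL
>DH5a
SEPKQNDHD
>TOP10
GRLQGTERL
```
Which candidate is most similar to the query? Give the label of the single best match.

DH5a differs at 8 residues; TOP10 differs at 6 residues. The closest is TOP10.

TOP10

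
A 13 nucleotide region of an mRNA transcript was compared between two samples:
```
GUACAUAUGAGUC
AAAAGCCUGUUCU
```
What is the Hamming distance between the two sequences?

10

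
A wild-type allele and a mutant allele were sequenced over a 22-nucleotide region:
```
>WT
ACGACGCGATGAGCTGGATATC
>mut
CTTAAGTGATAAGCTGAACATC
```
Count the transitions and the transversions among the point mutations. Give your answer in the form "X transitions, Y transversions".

5 transitions, 3 transversions

Mismatches (1-based):
position 1: A→C (purine→pyrimidine, transversion)
position 2: C→T (pyrimidine→pyrimidine, transition)
position 3: G→T (purine→pyrimidine, transversion)
position 5: C→A (pyrimidine→purine, transversion)
position 7: C→T (pyrimidine→pyrimidine, transition)
position 11: G→A (purine→purine, transition)
position 17: G→A (purine→purine, transition)
position 19: T→C (pyrimidine→pyrimidine, transition)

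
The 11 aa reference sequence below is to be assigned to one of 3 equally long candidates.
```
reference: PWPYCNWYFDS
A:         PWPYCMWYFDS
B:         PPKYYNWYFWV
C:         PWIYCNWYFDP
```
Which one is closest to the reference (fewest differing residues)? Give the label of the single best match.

A

Hamming distances to reference — A: 1; B: 5; C: 2.
Smallest is A with 1 mismatch.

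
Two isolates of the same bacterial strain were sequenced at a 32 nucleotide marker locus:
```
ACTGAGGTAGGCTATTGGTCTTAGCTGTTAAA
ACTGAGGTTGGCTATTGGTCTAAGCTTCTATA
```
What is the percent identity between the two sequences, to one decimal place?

84.4%

5 positions differ (9, 22, 27, 28, 31), so 27 of 32 match: 27/32 = 84.38%.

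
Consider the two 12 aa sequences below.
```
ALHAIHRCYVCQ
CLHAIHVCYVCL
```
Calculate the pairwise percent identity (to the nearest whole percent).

75%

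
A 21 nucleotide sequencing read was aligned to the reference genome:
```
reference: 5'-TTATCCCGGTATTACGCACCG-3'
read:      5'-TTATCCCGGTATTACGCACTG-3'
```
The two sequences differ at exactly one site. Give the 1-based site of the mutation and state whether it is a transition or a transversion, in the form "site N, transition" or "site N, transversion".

site 20, transition

The sequences differ only at site 20: C→T (pyrimidine→pyrimidine), a transition.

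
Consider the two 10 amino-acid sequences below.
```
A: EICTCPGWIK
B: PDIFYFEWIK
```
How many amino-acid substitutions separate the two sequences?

The sequences differ at residues 1, 2, 3, 4, 5, 6, 7 (1-based) — 7 in total.

7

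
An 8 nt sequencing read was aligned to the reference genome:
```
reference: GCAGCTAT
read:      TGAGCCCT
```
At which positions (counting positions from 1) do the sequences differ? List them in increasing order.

Scanning 1-based: 1: G/T; 2: C/G; 6: T/C; 7: A/C.

1, 2, 6, 7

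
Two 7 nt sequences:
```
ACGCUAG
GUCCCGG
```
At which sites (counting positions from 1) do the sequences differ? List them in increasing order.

Differences at site 1 (A→G), site 2 (C→U), site 3 (G→C), site 5 (U→C), site 6 (A→G).

1, 2, 3, 5, 6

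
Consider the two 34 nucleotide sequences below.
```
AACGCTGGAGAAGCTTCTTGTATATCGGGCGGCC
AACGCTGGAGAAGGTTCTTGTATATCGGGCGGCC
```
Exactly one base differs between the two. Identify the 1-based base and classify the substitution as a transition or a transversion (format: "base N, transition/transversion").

base 14, transversion

Base 14 changes C→G. C is a pyrimidine and G is a purine, so this is a transversion.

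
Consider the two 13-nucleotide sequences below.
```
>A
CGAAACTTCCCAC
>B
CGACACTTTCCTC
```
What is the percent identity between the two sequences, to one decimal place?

76.9%

Mismatches at positions 4, 9, 12 (1-based): 3 of 13.
Identical positions: 10/13 = 76.92% → 76.9%.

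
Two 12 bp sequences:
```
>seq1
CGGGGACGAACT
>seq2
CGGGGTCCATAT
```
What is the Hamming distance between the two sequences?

4

Comparing position by position, 4 positions differ: 6 (A/T), 8 (G/C), 10 (A/T), 11 (C/A).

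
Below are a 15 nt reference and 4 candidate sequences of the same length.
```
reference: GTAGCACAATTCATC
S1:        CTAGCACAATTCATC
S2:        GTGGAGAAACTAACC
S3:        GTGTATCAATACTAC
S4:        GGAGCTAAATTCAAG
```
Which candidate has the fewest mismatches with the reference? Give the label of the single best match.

Hamming distances to reference — S1: 1; S2: 7; S3: 7; S4: 5.
Smallest is S1 with 1 mismatch.

S1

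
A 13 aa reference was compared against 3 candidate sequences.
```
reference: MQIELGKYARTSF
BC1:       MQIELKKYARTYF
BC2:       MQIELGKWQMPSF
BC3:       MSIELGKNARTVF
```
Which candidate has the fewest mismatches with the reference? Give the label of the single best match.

BC1

BC1 differs at 2 positions; BC2 differs at 4 positions; BC3 differs at 3 positions. The closest is BC1.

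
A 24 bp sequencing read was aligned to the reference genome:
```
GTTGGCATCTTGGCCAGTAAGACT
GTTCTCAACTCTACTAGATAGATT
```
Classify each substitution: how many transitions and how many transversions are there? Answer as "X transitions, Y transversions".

4 transitions, 6 transversions

Transitions (purine↔purine or pyrimidine↔pyrimidine): 11 T→C, 13 G→A, 15 C→T, 23 C→T.
Transversions (purine↔pyrimidine): 4 G→C, 5 G→T, 8 T→A, 12 G→T, 18 T→A, 19 A→T.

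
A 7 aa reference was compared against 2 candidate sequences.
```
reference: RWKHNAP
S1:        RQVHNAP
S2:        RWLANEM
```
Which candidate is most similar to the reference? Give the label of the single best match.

Hamming distances to reference — S1: 2; S2: 4.
Smallest is S1 with 2 mismatches.

S1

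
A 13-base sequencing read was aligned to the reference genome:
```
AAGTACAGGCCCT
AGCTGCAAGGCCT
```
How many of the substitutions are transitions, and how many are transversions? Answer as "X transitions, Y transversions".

3 transitions, 2 transversions

Transitions (purine↔purine or pyrimidine↔pyrimidine): 2 A→G, 5 A→G, 8 G→A.
Transversions (purine↔pyrimidine): 3 G→C, 10 C→G.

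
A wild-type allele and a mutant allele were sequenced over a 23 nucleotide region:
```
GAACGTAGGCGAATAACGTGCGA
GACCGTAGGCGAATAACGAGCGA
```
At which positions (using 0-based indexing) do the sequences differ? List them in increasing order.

Differences at position 2 (A→C), position 18 (T→A).

2, 18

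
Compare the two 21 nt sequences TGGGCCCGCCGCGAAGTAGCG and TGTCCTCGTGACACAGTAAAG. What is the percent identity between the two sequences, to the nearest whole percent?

Mismatches at positions 3, 4, 6, 9, 10, 11, 13, 14, 19, 20 (1-based): 10 of 21.
Identical positions: 11/21 = 52.38% → 52%.

52%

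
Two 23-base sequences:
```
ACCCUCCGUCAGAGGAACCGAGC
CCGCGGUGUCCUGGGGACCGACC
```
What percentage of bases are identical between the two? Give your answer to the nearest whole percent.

10 positions differ (1, 3, 5, 6, 7, 11, 12, 13, 16, 22), so 13 of 23 match: 13/23 = 56.52%.

57%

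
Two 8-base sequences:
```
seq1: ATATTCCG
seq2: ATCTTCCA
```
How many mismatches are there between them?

The sequences differ at bases 3, 8 (1-based) — 2 in total.

2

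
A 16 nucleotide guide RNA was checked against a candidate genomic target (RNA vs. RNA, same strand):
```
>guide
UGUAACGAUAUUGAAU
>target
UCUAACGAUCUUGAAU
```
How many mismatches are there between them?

2

Mismatches (1-based): position 2: G→C; position 10: A→C.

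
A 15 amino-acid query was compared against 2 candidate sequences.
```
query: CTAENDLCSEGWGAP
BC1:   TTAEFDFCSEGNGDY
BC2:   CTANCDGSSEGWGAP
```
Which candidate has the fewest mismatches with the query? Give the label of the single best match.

BC1 differs at 6 residues; BC2 differs at 4 residues. The closest is BC2.

BC2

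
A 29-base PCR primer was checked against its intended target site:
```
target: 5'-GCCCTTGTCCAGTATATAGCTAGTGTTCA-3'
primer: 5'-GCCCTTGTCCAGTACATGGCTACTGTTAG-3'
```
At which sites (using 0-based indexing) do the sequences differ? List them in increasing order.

14, 17, 22, 27, 28

Scanning 0-based: 14: T/C; 17: A/G; 22: G/C; 27: C/A; 28: A/G.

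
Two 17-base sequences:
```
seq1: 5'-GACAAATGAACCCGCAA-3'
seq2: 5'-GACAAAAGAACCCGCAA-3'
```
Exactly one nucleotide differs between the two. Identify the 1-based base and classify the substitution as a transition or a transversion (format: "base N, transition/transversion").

base 7, transversion

Base 7 changes T→A. T is a pyrimidine and A is a purine, so this is a transversion.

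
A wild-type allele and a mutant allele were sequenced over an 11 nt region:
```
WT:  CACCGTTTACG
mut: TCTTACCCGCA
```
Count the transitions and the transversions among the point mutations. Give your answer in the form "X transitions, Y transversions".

9 transitions, 1 transversion

Transitions (purine↔purine or pyrimidine↔pyrimidine): 1 C→T, 3 C→T, 4 C→T, 5 G→A, 6 T→C, 7 T→C, 8 T→C, 9 A→G, 11 G→A.
Transversions (purine↔pyrimidine): 2 A→C.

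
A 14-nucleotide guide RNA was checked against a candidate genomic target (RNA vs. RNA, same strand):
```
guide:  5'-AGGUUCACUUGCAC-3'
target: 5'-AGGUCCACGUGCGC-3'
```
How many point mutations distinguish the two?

3

The sequences differ at sites 5, 9, 13 (1-based) — 3 in total.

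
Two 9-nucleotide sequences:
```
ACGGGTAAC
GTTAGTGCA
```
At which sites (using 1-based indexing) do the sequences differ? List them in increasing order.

Scanning 1-based: 1: A/G; 2: C/T; 3: G/T; 4: G/A; 7: A/G; 8: A/C; 9: C/A.

1, 2, 3, 4, 7, 8, 9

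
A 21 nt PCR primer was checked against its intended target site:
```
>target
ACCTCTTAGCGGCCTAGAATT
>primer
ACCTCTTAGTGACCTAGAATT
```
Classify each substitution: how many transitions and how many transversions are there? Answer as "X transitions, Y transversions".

2 transitions, 0 transversions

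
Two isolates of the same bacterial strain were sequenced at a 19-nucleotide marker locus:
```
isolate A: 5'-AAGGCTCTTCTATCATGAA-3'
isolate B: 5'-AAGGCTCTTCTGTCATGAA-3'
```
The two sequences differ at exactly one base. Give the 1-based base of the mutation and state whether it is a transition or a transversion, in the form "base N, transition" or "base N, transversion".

The sequences differ only at base 12: A→G (purine→purine), a transition.

base 12, transition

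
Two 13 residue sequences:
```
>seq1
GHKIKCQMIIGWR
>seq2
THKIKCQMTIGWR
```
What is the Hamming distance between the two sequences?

2

The sequences differ at residues 1, 9 (1-based) — 2 in total.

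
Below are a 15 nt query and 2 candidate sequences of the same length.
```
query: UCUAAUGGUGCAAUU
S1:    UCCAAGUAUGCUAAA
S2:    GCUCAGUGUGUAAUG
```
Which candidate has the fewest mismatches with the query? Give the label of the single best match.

S2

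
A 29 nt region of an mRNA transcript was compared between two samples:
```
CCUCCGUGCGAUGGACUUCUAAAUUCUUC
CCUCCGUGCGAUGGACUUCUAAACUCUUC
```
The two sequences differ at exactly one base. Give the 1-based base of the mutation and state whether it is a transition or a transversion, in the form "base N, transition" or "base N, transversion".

The sequences differ only at base 24: U→C (pyrimidine→pyrimidine), a transition.

base 24, transition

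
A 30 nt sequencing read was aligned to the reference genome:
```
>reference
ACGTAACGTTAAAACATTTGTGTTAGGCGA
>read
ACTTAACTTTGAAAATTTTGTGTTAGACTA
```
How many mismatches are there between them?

Mismatches (1-based): position 3: G→T; position 8: G→T; position 11: A→G; position 15: C→A; position 16: A→T; position 27: G→A; position 29: G→T.

7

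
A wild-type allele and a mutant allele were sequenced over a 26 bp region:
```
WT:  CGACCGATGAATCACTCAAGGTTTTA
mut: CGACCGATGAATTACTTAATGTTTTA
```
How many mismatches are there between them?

3

Comparing position by position, 3 bases differ: 13 (C/T), 17 (C/T), 20 (G/T).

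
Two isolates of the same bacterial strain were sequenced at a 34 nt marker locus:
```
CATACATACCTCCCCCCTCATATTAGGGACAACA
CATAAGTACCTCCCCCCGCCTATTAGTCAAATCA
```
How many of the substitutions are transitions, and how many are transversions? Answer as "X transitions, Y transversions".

Mismatches (1-based):
site 5: C→A (pyrimidine→purine, transversion)
site 6: A→G (purine→purine, transition)
site 18: T→G (pyrimidine→purine, transversion)
site 20: A→C (purine→pyrimidine, transversion)
site 27: G→T (purine→pyrimidine, transversion)
site 28: G→C (purine→pyrimidine, transversion)
site 30: C→A (pyrimidine→purine, transversion)
site 32: A→T (purine→pyrimidine, transversion)

1 transition, 7 transversions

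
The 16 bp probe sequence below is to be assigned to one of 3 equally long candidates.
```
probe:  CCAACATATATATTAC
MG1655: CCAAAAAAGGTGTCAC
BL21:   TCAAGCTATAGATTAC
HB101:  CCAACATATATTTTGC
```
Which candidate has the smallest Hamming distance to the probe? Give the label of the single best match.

HB101

Hamming distances to probe — MG1655: 6; BL21: 4; HB101: 2.
Smallest is HB101 with 2 mismatches.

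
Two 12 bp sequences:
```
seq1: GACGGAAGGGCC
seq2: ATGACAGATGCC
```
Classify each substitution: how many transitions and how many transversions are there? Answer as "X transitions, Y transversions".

Transitions (purine↔purine or pyrimidine↔pyrimidine): 1 G→A, 4 G→A, 7 A→G, 8 G→A.
Transversions (purine↔pyrimidine): 2 A→T, 3 C→G, 5 G→C, 9 G→T.

4 transitions, 4 transversions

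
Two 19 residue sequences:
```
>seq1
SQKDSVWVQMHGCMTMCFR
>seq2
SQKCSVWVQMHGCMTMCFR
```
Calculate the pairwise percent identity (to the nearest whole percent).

1 position differs (4), so 18 of 19 match: 18/19 = 94.74%.

95%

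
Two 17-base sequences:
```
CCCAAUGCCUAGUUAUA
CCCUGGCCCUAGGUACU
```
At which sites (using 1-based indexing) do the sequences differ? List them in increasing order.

Differences at site 4 (A→U), site 5 (A→G), site 6 (U→G), site 7 (G→C), site 13 (U→G), site 16 (U→C), site 17 (A→U).

4, 5, 6, 7, 13, 16, 17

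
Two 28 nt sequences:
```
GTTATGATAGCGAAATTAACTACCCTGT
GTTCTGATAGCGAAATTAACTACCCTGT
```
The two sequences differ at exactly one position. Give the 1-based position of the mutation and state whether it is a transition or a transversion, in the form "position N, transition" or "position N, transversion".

position 4, transversion

Position 4 changes A→C. A is a purine and C is a pyrimidine, so this is a transversion.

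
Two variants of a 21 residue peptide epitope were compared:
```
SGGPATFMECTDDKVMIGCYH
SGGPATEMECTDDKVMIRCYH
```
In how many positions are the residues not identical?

2

The sequences differ at positions 7, 18 (1-based) — 2 in total.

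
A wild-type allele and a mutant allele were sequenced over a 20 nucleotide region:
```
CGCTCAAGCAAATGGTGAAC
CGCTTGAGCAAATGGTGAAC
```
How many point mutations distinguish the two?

2

Mismatches (1-based): base 5: C→T; base 6: A→G.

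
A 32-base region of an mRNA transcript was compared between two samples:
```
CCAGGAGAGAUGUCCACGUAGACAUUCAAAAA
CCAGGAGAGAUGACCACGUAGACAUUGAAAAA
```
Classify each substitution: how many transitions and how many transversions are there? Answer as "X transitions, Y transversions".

0 transitions, 2 transversions

Transitions (purine↔purine or pyrimidine↔pyrimidine): none.
Transversions (purine↔pyrimidine): 13 U→A, 27 C→G.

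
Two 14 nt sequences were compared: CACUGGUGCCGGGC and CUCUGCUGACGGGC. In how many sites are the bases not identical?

Mismatches (1-based): site 2: A→U; site 6: G→C; site 9: C→A.

3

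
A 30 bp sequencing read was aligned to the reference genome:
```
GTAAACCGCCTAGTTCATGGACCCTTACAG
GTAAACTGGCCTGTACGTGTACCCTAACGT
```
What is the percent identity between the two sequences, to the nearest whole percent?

Mismatches at positions 7, 9, 11, 12, 15, 17, 20, 26, 29, 30 (1-based): 10 of 30.
Identical positions: 20/30 = 66.67% → 67%.

67%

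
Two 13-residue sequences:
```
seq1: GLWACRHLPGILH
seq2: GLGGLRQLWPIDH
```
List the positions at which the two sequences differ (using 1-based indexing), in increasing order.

3, 4, 5, 7, 9, 10, 12

Differences at position 3 (W→G), position 4 (A→G), position 5 (C→L), position 7 (H→Q), position 9 (P→W), position 10 (G→P), position 12 (L→D).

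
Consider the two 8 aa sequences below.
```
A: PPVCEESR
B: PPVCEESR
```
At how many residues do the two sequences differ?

0

The two sequences are identical at every position.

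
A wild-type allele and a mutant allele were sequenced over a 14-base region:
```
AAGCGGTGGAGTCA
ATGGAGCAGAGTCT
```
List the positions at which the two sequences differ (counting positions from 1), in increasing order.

2, 4, 5, 7, 8, 14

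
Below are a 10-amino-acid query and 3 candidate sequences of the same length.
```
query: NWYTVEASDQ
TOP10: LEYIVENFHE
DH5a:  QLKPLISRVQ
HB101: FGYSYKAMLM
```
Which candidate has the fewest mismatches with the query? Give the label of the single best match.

TOP10

Hamming distances to query — TOP10: 7; DH5a: 9; HB101: 8.
Smallest is TOP10 with 7 mismatches.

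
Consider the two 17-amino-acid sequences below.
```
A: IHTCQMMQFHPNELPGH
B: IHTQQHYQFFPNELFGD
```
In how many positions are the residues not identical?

Mismatches (1-based): position 4: C→Q; position 6: M→H; position 7: M→Y; position 10: H→F; position 15: P→F; position 17: H→D.

6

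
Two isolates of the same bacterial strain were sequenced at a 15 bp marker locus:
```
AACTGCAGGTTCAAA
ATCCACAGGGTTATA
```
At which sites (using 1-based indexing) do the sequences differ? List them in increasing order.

2, 4, 5, 10, 12, 14

Scanning 1-based: 2: A/T; 4: T/C; 5: G/A; 10: T/G; 12: C/T; 14: A/T.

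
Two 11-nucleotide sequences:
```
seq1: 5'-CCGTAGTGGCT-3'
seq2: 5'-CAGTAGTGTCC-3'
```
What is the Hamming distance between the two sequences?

Comparing position by position, 3 bases differ: 2 (C/A), 9 (G/T), 11 (T/C).

3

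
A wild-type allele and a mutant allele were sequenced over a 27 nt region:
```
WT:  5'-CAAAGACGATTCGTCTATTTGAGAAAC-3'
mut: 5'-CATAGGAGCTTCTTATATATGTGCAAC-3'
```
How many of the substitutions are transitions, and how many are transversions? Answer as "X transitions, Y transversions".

1 transition, 8 transversions

Transitions (purine↔purine or pyrimidine↔pyrimidine): 6 A→G.
Transversions (purine↔pyrimidine): 3 A→T, 7 C→A, 9 A→C, 13 G→T, 15 C→A, 19 T→A, 22 A→T, 24 A→C.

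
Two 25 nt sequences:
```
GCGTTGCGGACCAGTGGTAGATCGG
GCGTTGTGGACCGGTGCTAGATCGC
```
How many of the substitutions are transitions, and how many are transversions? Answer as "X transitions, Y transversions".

2 transitions, 2 transversions

Mismatches (1-based):
position 7: C→T (pyrimidine→pyrimidine, transition)
position 13: A→G (purine→purine, transition)
position 17: G→C (purine→pyrimidine, transversion)
position 25: G→C (purine→pyrimidine, transversion)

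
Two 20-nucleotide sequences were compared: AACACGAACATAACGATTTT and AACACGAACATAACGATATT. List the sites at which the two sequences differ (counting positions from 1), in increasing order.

18

Scanning 1-based: 18: T/A.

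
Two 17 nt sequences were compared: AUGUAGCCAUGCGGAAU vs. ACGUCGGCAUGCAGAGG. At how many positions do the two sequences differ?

Comparing position by position, 6 positions differ: 2 (U/C), 5 (A/C), 7 (C/G), 13 (G/A), 16 (A/G), 17 (U/G).

6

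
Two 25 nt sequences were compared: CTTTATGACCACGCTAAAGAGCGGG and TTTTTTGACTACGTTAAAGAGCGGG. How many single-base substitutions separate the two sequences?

Comparing position by position, 4 positions differ: 1 (C/T), 5 (A/T), 10 (C/T), 14 (C/T).

4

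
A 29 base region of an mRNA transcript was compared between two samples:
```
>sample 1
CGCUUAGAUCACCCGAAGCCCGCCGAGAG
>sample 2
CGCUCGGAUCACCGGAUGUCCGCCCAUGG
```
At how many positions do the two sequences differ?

The sequences differ at positions 5, 6, 14, 17, 19, 25, 27, 28 (1-based) — 8 in total.

8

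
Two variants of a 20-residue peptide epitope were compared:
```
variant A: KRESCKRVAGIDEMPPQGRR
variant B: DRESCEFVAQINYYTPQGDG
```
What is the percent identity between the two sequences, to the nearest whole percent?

50%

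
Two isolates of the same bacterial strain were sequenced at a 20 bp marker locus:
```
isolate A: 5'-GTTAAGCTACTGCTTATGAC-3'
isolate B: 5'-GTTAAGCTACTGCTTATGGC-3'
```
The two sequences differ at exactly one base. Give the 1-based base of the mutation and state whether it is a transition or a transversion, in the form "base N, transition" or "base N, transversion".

base 19, transition

Base 19 changes A→G. A is a purine and G is a purine, so this is a transition.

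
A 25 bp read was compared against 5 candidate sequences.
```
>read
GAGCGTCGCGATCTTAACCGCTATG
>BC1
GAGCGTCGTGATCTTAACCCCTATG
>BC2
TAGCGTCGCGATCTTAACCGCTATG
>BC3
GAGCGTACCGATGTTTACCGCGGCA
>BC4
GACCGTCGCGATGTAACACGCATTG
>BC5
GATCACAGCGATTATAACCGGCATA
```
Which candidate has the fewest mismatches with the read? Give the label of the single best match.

BC2

BC1 differs at 2 positions; BC2 differs at 1 position; BC3 differs at 8 positions; BC4 differs at 7 positions; BC5 differs at 9 positions. The closest is BC2.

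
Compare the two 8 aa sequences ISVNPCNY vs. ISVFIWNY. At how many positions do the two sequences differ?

Comparing position by position, 3 positions differ: 4 (N/F), 5 (P/I), 6 (C/W).

3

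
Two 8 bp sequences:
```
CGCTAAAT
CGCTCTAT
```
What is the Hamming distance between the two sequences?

2

Mismatches (1-based): site 5: A→C; site 6: A→T.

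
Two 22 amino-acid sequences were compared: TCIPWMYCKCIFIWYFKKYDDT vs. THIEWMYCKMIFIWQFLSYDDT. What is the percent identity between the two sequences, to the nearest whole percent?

73%

Mismatches at positions 2, 4, 10, 15, 17, 18 (1-based): 6 of 22.
Identical positions: 16/22 = 72.73% → 73%.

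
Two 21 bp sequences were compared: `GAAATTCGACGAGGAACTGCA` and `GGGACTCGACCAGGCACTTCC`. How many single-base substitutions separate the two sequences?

Mismatches (1-based): base 2: A→G; base 3: A→G; base 5: T→C; base 11: G→C; base 15: A→C; base 19: G→T; base 21: A→C.

7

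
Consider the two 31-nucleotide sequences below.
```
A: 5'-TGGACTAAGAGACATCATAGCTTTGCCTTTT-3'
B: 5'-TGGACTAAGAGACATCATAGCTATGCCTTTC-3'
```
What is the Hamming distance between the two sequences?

2

Comparing position by position, 2 positions differ: 23 (T/A), 31 (T/C).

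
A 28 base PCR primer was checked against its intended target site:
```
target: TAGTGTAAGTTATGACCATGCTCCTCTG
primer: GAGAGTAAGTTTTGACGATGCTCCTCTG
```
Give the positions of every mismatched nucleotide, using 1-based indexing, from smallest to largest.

1, 4, 12, 17

Scanning 1-based: 1: T/G; 4: T/A; 12: A/T; 17: C/G.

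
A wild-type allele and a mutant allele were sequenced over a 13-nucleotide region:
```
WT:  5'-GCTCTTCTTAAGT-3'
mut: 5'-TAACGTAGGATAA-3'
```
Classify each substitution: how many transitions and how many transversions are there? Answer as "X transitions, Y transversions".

Mismatches (1-based):
base 1: G→T (purine→pyrimidine, transversion)
base 2: C→A (pyrimidine→purine, transversion)
base 3: T→A (pyrimidine→purine, transversion)
base 5: T→G (pyrimidine→purine, transversion)
base 7: C→A (pyrimidine→purine, transversion)
base 8: T→G (pyrimidine→purine, transversion)
base 9: T→G (pyrimidine→purine, transversion)
base 11: A→T (purine→pyrimidine, transversion)
base 12: G→A (purine→purine, transition)
base 13: T→A (pyrimidine→purine, transversion)

1 transition, 9 transversions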